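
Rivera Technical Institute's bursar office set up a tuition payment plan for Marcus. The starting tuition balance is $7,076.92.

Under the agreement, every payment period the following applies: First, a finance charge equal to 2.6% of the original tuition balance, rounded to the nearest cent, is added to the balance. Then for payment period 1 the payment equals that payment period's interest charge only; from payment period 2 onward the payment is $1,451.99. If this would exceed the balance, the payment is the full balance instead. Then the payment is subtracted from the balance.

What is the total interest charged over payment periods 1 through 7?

# | Opening | Interest | Payment | End bal
1 | $7,076.92 | $184.00 | $184.00 | $7,076.92
2 | $7,076.92 | $184.00 | $1,451.99 | $5,808.93
3 | $5,808.93 | $184.00 | $1,451.99 | $4,540.94
4 | $4,540.94 | $184.00 | $1,451.99 | $3,272.95
5 | $3,272.95 | $184.00 | $1,451.99 | $2,004.96
6 | $2,004.96 | $184.00 | $1,451.99 | $736.97
7 | $736.97 | $184.00 | $920.97 | $0.00
Total interest: $184.00 + $184.00 + $184.00 + $184.00 + $184.00 + $184.00 + $184.00 = $1,288.00

$1,288.00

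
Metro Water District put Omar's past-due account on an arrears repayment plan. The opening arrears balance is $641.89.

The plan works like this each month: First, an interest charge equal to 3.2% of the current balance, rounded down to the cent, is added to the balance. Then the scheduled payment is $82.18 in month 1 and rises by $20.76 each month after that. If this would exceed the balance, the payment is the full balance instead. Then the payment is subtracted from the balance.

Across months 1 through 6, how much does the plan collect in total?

Month 1: opening $641.89; interest $20.54 → $662.43; payment $82.18; balance $580.25
Month 2: opening $580.25; interest $18.56 → $598.81; payment $102.94; balance $495.87
Month 3: opening $495.87; interest $15.86 → $511.73; payment $123.70; balance $388.03
Month 4: opening $388.03; interest $12.41 → $400.44; payment $144.46; balance $255.98
Month 5: opening $255.98; interest $8.19 → $264.17; payment $165.22; balance $98.95
Month 6: opening $98.95; interest $3.16 → $102.11; payment $102.11; balance $0.00
Total paid: $720.61

$720.61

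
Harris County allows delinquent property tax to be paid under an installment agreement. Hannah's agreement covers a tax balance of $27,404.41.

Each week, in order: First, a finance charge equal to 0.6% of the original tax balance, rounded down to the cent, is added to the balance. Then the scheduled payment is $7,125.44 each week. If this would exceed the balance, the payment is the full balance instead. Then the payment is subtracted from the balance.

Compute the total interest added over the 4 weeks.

$657.68

Week 1: $27,404.41 +$164.42 interest = $27,568.83; pay $7,125.44 → $20,443.39
Week 2: $20,443.39 +$164.42 interest = $20,607.81; pay $7,125.44 → $13,482.37
Week 3: $13,482.37 +$164.42 interest = $13,646.79; pay $7,125.44 → $6,521.35
Week 4: $6,521.35 +$164.42 interest = $6,685.77; pay $6,685.77 → $0.00
Total interest: $164.42 + $164.42 + $164.42 + $164.42 = $657.68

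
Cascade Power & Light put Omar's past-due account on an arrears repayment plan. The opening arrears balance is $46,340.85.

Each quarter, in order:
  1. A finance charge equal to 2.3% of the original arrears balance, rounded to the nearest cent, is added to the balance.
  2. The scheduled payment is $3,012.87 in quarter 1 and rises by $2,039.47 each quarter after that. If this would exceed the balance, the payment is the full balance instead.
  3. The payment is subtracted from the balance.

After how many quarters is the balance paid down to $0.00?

# | Opening | Interest | Payment | End bal
1 | $46,340.85 | $1,065.84 | $3,012.87 | $44,393.82
2 | $44,393.82 | $1,065.84 | $5,052.34 | $40,407.32
3 | $40,407.32 | $1,065.84 | $7,091.81 | $34,381.35
4 | $34,381.35 | $1,065.84 | $9,131.28 | $26,315.91
5 | $26,315.91 | $1,065.84 | $11,170.75 | $16,211.00
6 | $16,211.00 | $1,065.84 | $13,210.22 | $4,066.62
7 | $4,066.62 | $1,065.84 | $5,132.46 | $0.00
Balance reaches $0.00 in quarter 7.

7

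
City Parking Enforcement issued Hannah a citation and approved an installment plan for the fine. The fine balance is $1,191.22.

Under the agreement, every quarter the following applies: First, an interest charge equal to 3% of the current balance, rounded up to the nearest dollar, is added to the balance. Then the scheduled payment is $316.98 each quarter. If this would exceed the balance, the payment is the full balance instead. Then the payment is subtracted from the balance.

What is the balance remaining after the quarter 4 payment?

$16.30

Quarter 1: opening $1,191.22; interest $36.00 → $1,227.22; payment $316.98; balance $910.24
Quarter 2: opening $910.24; interest $28.00 → $938.24; payment $316.98; balance $621.26
Quarter 3: opening $621.26; interest $19.00 → $640.26; payment $316.98; balance $323.28
Quarter 4: opening $323.28; interest $10.00 → $333.28; payment $316.98; balance $16.30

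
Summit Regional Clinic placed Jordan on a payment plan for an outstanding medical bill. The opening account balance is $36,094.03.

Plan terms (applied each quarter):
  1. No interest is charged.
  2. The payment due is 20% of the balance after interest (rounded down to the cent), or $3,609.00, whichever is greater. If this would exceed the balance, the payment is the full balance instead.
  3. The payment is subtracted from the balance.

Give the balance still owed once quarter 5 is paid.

$11,175.13

Quarter 1: opening $36,094.03; payment $7,218.80; balance $28,875.23
Quarter 2: opening $28,875.23; payment $5,775.04; balance $23,100.19
Quarter 3: opening $23,100.19; payment $4,620.03; balance $18,480.16
Quarter 4: opening $18,480.16; payment $3,696.03; balance $14,784.13
Quarter 5: opening $14,784.13; payment $3,609.00; balance $11,175.13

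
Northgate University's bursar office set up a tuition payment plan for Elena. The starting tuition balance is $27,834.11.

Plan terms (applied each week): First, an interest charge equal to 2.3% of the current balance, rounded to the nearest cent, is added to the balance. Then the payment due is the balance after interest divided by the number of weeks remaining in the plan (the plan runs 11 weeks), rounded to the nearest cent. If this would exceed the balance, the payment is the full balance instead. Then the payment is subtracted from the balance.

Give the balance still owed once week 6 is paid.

Week 1: $27,834.11 +$640.18 interest = $28,474.29; pay $2,588.57 → $25,885.72
Week 2: $25,885.72 +$595.37 interest = $26,481.09; pay $2,648.11 → $23,832.98
Week 3: $23,832.98 +$548.16 interest = $24,381.14; pay $2,709.02 → $21,672.12
Week 4: $21,672.12 +$498.46 interest = $22,170.58; pay $2,771.32 → $19,399.26
Week 5: $19,399.26 +$446.18 interest = $19,845.44; pay $2,835.06 → $17,010.38
Week 6: $17,010.38 +$391.24 interest = $17,401.62; pay $2,900.27 → $14,501.35

$14,501.35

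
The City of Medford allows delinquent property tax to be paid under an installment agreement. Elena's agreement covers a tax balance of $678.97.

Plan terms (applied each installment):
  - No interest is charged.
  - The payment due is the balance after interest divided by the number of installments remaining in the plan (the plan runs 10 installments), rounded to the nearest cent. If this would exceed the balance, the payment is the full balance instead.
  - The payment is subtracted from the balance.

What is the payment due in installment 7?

Installment 1: opening $678.97; payment $67.90; balance $611.07
Installment 2: opening $611.07; payment $67.90; balance $543.17
Installment 3: opening $543.17; payment $67.90; balance $475.27
Installment 4: opening $475.27; payment $67.90; balance $407.37
Installment 5: opening $407.37; payment $67.90; balance $339.47
Installment 6: opening $339.47; payment $67.89; balance $271.58
Installment 7: opening $271.58; payment $67.90; balance $203.68

$67.90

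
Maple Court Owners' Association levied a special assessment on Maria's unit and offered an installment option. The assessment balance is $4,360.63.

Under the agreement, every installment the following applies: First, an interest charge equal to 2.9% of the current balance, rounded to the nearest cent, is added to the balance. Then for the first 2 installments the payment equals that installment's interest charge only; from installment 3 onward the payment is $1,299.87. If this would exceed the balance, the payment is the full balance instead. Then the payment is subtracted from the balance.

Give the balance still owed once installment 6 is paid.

Installment 1: opening $4,360.63; interest $126.46 → $4,487.09; payment $126.46; balance $4,360.63
Installment 2: opening $4,360.63; interest $126.46 → $4,487.09; payment $126.46; balance $4,360.63
Installment 3: opening $4,360.63; interest $126.46 → $4,487.09; payment $1,299.87; balance $3,187.22
Installment 4: opening $3,187.22; interest $92.43 → $3,279.65; payment $1,299.87; balance $1,979.78
Installment 5: opening $1,979.78; interest $57.41 → $2,037.19; payment $1,299.87; balance $737.32
Installment 6: opening $737.32; interest $21.38 → $758.70; payment $758.70; balance $0.00

$0.00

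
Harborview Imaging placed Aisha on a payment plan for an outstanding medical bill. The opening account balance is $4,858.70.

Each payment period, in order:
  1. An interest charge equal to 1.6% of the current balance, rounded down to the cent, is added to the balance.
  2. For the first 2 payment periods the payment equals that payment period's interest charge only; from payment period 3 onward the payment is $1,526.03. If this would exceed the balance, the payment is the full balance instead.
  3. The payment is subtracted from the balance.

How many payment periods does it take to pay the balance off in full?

Payment period 1: opening $4,858.70; interest $77.73 → $4,936.43; payment $77.73; balance $4,858.70
Payment period 2: opening $4,858.70; interest $77.73 → $4,936.43; payment $77.73; balance $4,858.70
Payment period 3: opening $4,858.70; interest $77.73 → $4,936.43; payment $1,526.03; balance $3,410.40
Payment period 4: opening $3,410.40; interest $54.56 → $3,464.96; payment $1,526.03; balance $1,938.93
Payment period 5: opening $1,938.93; interest $31.02 → $1,969.95; payment $1,526.03; balance $443.92
Payment period 6: opening $443.92; interest $7.10 → $451.02; payment $451.02; balance $0.00
Balance reaches $0.00 in payment period 6.

6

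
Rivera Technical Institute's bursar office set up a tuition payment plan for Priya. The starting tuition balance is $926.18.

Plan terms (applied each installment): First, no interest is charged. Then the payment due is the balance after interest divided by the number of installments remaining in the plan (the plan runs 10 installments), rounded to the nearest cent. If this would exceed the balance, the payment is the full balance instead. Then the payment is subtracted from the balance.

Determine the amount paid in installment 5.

Installment 1: opening $926.18; payment $92.62; balance $833.56
Installment 2: opening $833.56; payment $92.62; balance $740.94
Installment 3: opening $740.94; payment $92.62; balance $648.32
Installment 4: opening $648.32; payment $92.62; balance $555.70
Installment 5: opening $555.70; payment $92.62; balance $463.08

$92.62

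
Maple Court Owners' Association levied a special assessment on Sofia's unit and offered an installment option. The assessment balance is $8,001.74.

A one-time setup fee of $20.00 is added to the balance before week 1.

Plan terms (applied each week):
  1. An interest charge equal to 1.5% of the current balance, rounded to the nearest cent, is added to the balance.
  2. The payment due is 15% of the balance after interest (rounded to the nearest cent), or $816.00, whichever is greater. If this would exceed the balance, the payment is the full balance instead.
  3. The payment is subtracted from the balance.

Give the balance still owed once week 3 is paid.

$5,151.37

Week 1: $8,021.74 +$120.33 interest = $8,142.07; pay $1,221.31 → $6,920.76
Week 2: $6,920.76 +$103.81 interest = $7,024.57; pay $1,053.69 → $5,970.88
Week 3: $5,970.88 +$89.56 interest = $6,060.44; pay $909.07 → $5,151.37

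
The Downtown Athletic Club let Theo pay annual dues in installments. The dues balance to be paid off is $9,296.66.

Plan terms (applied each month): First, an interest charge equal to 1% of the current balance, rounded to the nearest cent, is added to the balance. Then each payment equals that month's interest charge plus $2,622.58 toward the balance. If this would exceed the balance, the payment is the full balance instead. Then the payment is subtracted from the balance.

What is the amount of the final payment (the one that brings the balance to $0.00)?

$1,443.21

# | Opening | Interest | Payment | End bal
1 | $9,296.66 | $92.97 | $2,715.55 | $6,674.08
2 | $6,674.08 | $66.74 | $2,689.32 | $4,051.50
3 | $4,051.50 | $40.52 | $2,663.10 | $1,428.92
4 | $1,428.92 | $14.29 | $1,443.21 | $0.00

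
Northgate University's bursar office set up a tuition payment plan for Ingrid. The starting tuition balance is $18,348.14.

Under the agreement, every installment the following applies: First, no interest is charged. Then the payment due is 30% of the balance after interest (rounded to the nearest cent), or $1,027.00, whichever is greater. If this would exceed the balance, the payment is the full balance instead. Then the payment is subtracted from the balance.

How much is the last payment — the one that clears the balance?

$2.77

Installment 1: opening $18,348.14; payment $5,504.44; balance $12,843.70
Installment 2: opening $12,843.70; payment $3,853.11; balance $8,990.59
Installment 3: opening $8,990.59; payment $2,697.18; balance $6,293.41
Installment 4: opening $6,293.41; payment $1,888.02; balance $4,405.39
Installment 5: opening $4,405.39; payment $1,321.62; balance $3,083.77
Installment 6: opening $3,083.77; payment $1,027.00; balance $2,056.77
Installment 7: opening $2,056.77; payment $1,027.00; balance $1,029.77
Installment 8: opening $1,029.77; payment $1,027.00; balance $2.77
Installment 9: opening $2.77; payment $2.77; balance $0.00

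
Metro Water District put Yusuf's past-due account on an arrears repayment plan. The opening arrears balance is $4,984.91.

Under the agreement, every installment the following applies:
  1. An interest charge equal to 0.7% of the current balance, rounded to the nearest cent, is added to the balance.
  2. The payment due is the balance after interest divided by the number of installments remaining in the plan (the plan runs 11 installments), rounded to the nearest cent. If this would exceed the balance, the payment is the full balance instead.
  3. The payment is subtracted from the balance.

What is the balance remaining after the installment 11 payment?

# | Opening | Interest | Payment | End bal
1 | $4,984.91 | $34.89 | $456.35 | $4,563.45
2 | $4,563.45 | $31.94 | $459.54 | $4,135.85
3 | $4,135.85 | $28.95 | $462.76 | $3,702.04
4 | $3,702.04 | $25.91 | $465.99 | $3,261.96
5 | $3,261.96 | $22.83 | $469.26 | $2,815.53
6 | $2,815.53 | $19.71 | $472.54 | $2,362.70
7 | $2,362.70 | $16.54 | $475.85 | $1,903.39
8 | $1,903.39 | $13.32 | $479.18 | $1,437.53
9 | $1,437.53 | $10.06 | $482.53 | $965.06
10 | $965.06 | $6.76 | $485.91 | $485.91
11 | $485.91 | $3.40 | $489.31 | $0.00

$0.00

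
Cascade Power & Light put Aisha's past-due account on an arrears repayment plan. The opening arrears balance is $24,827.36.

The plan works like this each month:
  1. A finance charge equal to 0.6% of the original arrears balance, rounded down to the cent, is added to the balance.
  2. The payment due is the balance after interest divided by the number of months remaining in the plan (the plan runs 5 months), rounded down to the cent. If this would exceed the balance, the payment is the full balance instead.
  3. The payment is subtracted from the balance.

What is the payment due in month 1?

$4,995.26

Month 1: $24,827.36 +$148.96 interest = $24,976.32; pay $4,995.26 → $19,981.06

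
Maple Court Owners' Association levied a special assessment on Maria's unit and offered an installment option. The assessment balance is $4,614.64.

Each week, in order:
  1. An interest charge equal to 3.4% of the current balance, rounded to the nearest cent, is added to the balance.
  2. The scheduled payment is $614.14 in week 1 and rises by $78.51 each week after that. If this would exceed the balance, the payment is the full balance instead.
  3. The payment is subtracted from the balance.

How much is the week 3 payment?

Week 1: $4,614.64 +$156.90 interest = $4,771.54; pay $614.14 → $4,157.40
Week 2: $4,157.40 +$141.35 interest = $4,298.75; pay $692.65 → $3,606.10
Week 3: $3,606.10 +$122.61 interest = $3,728.71; pay $771.16 → $2,957.55

$771.16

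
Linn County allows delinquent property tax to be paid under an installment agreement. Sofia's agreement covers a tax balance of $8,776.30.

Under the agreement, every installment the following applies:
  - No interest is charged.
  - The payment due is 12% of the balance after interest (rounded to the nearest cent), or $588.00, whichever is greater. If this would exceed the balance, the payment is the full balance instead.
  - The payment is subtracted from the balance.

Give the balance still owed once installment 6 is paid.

# | Opening | Payment | End bal
1 | $8,776.30 | $1,053.16 | $7,723.14
2 | $7,723.14 | $926.78 | $6,796.36
3 | $6,796.36 | $815.56 | $5,980.80
4 | $5,980.80 | $717.70 | $5,263.10
5 | $5,263.10 | $631.57 | $4,631.53
6 | $4,631.53 | $588.00 | $4,043.53

$4,043.53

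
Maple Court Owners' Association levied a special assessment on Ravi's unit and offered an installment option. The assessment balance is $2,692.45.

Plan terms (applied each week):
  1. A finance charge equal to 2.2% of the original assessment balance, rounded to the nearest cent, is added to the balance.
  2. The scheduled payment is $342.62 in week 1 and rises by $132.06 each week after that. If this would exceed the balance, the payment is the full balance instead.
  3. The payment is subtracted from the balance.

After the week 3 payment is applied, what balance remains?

$1,446.10

Week 1: opening $2,692.45; interest $59.23 → $2,751.68; payment $342.62; balance $2,409.06
Week 2: opening $2,409.06; interest $59.23 → $2,468.29; payment $474.68; balance $1,993.61
Week 3: opening $1,993.61; interest $59.23 → $2,052.84; payment $606.74; balance $1,446.10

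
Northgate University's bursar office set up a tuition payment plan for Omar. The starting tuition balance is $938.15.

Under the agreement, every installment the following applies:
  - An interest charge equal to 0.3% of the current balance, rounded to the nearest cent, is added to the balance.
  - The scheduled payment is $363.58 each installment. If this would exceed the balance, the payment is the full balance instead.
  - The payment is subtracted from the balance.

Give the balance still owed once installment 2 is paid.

$215.53

Installment 1: $938.15 +$2.81 interest = $940.96; pay $363.58 → $577.38
Installment 2: $577.38 +$1.73 interest = $579.11; pay $363.58 → $215.53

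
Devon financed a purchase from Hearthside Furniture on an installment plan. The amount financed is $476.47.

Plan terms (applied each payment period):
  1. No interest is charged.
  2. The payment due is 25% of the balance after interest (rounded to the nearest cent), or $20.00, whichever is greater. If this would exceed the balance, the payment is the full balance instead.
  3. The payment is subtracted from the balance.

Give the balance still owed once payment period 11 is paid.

$0.00

Payment period 1: opening $476.47; payment $119.12; balance $357.35
Payment period 2: opening $357.35; payment $89.34; balance $268.01
Payment period 3: opening $268.01; payment $67.00; balance $201.01
Payment period 4: opening $201.01; payment $50.25; balance $150.76
Payment period 5: opening $150.76; payment $37.69; balance $113.07
Payment period 6: opening $113.07; payment $28.27; balance $84.80
Payment period 7: opening $84.80; payment $21.20; balance $63.60
Payment period 8: opening $63.60; payment $20.00; balance $43.60
Payment period 9: opening $43.60; payment $20.00; balance $23.60
Payment period 10: opening $23.60; payment $20.00; balance $3.60
Payment period 11: opening $3.60; payment $3.60; balance $0.00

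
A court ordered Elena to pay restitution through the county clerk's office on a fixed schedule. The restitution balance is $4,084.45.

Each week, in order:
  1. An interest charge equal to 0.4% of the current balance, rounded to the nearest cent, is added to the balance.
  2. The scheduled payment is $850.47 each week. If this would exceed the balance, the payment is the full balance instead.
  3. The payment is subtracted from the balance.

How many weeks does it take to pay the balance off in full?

# | Opening | Interest | Payment | End bal
1 | $4,084.45 | $16.34 | $850.47 | $3,250.32
2 | $3,250.32 | $13.00 | $850.47 | $2,412.85
3 | $2,412.85 | $9.65 | $850.47 | $1,572.03
4 | $1,572.03 | $6.29 | $850.47 | $727.85
5 | $727.85 | $2.91 | $730.76 | $0.00
Balance reaches $0.00 in week 5.

5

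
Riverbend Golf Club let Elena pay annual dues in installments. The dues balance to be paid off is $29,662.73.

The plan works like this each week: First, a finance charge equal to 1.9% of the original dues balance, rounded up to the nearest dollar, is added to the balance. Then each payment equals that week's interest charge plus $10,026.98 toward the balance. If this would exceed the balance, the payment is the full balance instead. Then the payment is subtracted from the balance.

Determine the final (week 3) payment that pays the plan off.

$10,172.77

Week 1: opening $29,662.73; interest $564.00 → $30,226.73; payment $10,590.98; balance $19,635.75
Week 2: opening $19,635.75; interest $564.00 → $20,199.75; payment $10,590.98; balance $9,608.77
Week 3: opening $9,608.77; interest $564.00 → $10,172.77; payment $10,172.77; balance $0.00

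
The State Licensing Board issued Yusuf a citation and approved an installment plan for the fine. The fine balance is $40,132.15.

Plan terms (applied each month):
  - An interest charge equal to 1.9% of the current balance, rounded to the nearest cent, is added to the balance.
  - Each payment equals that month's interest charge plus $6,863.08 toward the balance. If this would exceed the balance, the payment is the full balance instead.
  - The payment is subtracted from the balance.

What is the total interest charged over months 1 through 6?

$2,619.09

Month 1: opening $40,132.15; interest $762.51 → $40,894.66; payment $7,625.59; balance $33,269.07
Month 2: opening $33,269.07; interest $632.11 → $33,901.18; payment $7,495.19; balance $26,405.99
Month 3: opening $26,405.99; interest $501.71 → $26,907.70; payment $7,364.79; balance $19,542.91
Month 4: opening $19,542.91; interest $371.32 → $19,914.23; payment $7,234.40; balance $12,679.83
Month 5: opening $12,679.83; interest $240.92 → $12,920.75; payment $7,104.00; balance $5,816.75
Month 6: opening $5,816.75; interest $110.52 → $5,927.27; payment $5,927.27; balance $0.00
Total interest: $762.51 + $632.11 + $501.71 + $371.32 + $240.92 + $110.52 = $2,619.09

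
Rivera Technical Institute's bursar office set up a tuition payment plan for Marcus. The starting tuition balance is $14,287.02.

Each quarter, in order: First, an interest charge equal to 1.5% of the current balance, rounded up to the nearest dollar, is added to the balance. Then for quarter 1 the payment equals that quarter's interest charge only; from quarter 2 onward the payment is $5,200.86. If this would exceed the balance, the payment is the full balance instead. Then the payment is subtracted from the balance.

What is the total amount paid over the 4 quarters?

Quarter 1: opening $14,287.02; interest $215.00 → $14,502.02; payment $215.00; balance $14,287.02
Quarter 2: opening $14,287.02; interest $215.00 → $14,502.02; payment $5,200.86; balance $9,301.16
Quarter 3: opening $9,301.16; interest $140.00 → $9,441.16; payment $5,200.86; balance $4,240.30
Quarter 4: opening $4,240.30; interest $64.00 → $4,304.30; payment $4,304.30; balance $0.00
Total paid: $14,921.02

$14,921.02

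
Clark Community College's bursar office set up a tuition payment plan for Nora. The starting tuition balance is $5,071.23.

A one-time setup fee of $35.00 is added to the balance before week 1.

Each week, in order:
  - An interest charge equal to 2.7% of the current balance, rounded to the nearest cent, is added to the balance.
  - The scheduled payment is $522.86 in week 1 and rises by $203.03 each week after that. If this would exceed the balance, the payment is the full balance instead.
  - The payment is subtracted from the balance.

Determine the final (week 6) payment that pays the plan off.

$1,015.31

Week 1: $5,106.23 +$137.87 interest = $5,244.10; pay $522.86 → $4,721.24
Week 2: $4,721.24 +$127.47 interest = $4,848.71; pay $725.89 → $4,122.82
Week 3: $4,122.82 +$111.32 interest = $4,234.14; pay $928.92 → $3,305.22
Week 4: $3,305.22 +$89.24 interest = $3,394.46; pay $1,131.95 → $2,262.51
Week 5: $2,262.51 +$61.09 interest = $2,323.60; pay $1,334.98 → $988.62
Week 6: $988.62 +$26.69 interest = $1,015.31; pay $1,015.31 → $0.00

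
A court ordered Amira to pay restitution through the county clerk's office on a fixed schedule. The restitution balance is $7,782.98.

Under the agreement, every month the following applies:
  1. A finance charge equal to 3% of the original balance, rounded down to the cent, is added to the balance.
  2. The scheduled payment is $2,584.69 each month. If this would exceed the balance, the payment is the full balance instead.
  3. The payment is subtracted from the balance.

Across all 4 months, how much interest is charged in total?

$933.92

# | Opening | Interest | Payment | End bal
1 | $7,782.98 | $233.48 | $2,584.69 | $5,431.77
2 | $5,431.77 | $233.48 | $2,584.69 | $3,080.56
3 | $3,080.56 | $233.48 | $2,584.69 | $729.35
4 | $729.35 | $233.48 | $962.83 | $0.00
Total interest: $233.48 + $233.48 + $233.48 + $233.48 = $933.92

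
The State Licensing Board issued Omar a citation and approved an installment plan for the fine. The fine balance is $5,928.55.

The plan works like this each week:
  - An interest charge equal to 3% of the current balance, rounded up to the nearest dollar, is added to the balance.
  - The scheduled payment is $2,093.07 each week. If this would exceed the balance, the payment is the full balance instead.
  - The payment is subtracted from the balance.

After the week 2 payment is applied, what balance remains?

Week 1: $5,928.55 +$178.00 interest = $6,106.55; pay $2,093.07 → $4,013.48
Week 2: $4,013.48 +$121.00 interest = $4,134.48; pay $2,093.07 → $2,041.41

$2,041.41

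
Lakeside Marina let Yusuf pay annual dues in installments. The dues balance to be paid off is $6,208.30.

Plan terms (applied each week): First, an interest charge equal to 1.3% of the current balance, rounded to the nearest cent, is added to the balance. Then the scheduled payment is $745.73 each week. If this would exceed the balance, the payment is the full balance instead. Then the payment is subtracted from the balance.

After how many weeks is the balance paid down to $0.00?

9

# | Opening | Interest | Payment | End bal
1 | $6,208.30 | $80.71 | $745.73 | $5,543.28
2 | $5,543.28 | $72.06 | $745.73 | $4,869.61
3 | $4,869.61 | $63.30 | $745.73 | $4,187.18
4 | $4,187.18 | $54.43 | $745.73 | $3,495.88
5 | $3,495.88 | $45.45 | $745.73 | $2,795.60
6 | $2,795.60 | $36.34 | $745.73 | $2,086.21
7 | $2,086.21 | $27.12 | $745.73 | $1,367.60
8 | $1,367.60 | $17.78 | $745.73 | $639.65
9 | $639.65 | $8.32 | $647.97 | $0.00
Balance reaches $0.00 in week 9.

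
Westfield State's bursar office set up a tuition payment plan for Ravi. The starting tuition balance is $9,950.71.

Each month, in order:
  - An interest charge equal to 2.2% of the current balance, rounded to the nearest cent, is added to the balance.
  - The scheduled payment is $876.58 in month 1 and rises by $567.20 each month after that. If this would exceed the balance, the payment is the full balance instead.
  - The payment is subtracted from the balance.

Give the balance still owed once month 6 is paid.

Month 1: opening $9,950.71; interest $218.92 → $10,169.63; payment $876.58; balance $9,293.05
Month 2: opening $9,293.05; interest $204.45 → $9,497.50; payment $1,443.78; balance $8,053.72
Month 3: opening $8,053.72; interest $177.18 → $8,230.90; payment $2,010.98; balance $6,219.92
Month 4: opening $6,219.92; interest $136.84 → $6,356.76; payment $2,578.18; balance $3,778.58
Month 5: opening $3,778.58; interest $83.13 → $3,861.71; payment $3,145.38; balance $716.33
Month 6: opening $716.33; interest $15.76 → $732.09; payment $732.09; balance $0.00

$0.00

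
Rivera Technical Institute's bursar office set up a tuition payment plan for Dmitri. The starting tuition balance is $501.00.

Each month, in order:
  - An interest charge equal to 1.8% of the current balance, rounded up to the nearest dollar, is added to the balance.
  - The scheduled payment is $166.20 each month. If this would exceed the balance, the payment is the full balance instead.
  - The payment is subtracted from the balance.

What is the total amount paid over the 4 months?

# | Opening | Interest | Payment | End bal
1 | $501.00 | $10.00 | $166.20 | $344.80
2 | $344.80 | $7.00 | $166.20 | $185.60
3 | $185.60 | $4.00 | $166.20 | $23.40
4 | $23.40 | $1.00 | $24.40 | $0.00
Total paid: $523.00

$523.00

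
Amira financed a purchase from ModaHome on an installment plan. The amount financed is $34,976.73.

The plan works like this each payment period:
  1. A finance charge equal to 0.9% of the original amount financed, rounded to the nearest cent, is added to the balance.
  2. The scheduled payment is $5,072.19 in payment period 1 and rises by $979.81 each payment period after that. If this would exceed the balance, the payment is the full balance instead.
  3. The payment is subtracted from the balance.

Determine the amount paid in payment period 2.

# | Opening | Interest | Payment | End bal
1 | $34,976.73 | $314.79 | $5,072.19 | $30,219.33
2 | $30,219.33 | $314.79 | $6,052.00 | $24,482.12

$6,052.00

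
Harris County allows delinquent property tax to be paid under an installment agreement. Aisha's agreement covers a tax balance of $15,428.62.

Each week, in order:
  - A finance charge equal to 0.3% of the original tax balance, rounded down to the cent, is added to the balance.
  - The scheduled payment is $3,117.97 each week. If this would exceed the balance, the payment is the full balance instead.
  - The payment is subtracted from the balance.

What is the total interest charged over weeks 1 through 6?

$277.68

Week 1: $15,428.62 +$46.28 interest = $15,474.90; pay $3,117.97 → $12,356.93
Week 2: $12,356.93 +$46.28 interest = $12,403.21; pay $3,117.97 → $9,285.24
Week 3: $9,285.24 +$46.28 interest = $9,331.52; pay $3,117.97 → $6,213.55
Week 4: $6,213.55 +$46.28 interest = $6,259.83; pay $3,117.97 → $3,141.86
Week 5: $3,141.86 +$46.28 interest = $3,188.14; pay $3,117.97 → $70.17
Week 6: $70.17 +$46.28 interest = $116.45; pay $116.45 → $0.00
Total interest: $46.28 + $46.28 + $46.28 + $46.28 + $46.28 + $46.28 = $277.68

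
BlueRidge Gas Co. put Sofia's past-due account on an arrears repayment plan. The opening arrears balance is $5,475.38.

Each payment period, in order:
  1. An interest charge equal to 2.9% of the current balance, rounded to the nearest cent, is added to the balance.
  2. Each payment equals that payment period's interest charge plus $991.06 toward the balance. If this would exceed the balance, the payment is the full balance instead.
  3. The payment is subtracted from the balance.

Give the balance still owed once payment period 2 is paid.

Payment period 1: $5,475.38 +$158.79 interest = $5,634.17; pay $1,149.85 → $4,484.32
Payment period 2: $4,484.32 +$130.05 interest = $4,614.37; pay $1,121.11 → $3,493.26

$3,493.26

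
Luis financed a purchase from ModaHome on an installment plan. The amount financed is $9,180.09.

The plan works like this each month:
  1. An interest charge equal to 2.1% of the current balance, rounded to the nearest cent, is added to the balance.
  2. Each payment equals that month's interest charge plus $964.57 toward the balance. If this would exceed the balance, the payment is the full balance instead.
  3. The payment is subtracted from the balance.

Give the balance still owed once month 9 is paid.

$498.96

# | Opening | Interest | Payment | End bal
1 | $9,180.09 | $192.78 | $1,157.35 | $8,215.52
2 | $8,215.52 | $172.53 | $1,137.10 | $7,250.95
3 | $7,250.95 | $152.27 | $1,116.84 | $6,286.38
4 | $6,286.38 | $132.01 | $1,096.58 | $5,321.81
5 | $5,321.81 | $111.76 | $1,076.33 | $4,357.24
6 | $4,357.24 | $91.50 | $1,056.07 | $3,392.67
7 | $3,392.67 | $71.25 | $1,035.82 | $2,428.10
8 | $2,428.10 | $50.99 | $1,015.56 | $1,463.53
9 | $1,463.53 | $30.73 | $995.30 | $498.96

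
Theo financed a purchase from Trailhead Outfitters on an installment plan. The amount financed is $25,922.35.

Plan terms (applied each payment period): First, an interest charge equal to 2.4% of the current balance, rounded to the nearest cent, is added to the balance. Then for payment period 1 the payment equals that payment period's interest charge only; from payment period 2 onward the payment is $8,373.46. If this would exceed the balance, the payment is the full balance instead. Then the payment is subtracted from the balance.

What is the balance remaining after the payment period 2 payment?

Payment period 1: opening $25,922.35; interest $622.14 → $26,544.49; payment $622.14; balance $25,922.35
Payment period 2: opening $25,922.35; interest $622.14 → $26,544.49; payment $8,373.46; balance $18,171.03

$18,171.03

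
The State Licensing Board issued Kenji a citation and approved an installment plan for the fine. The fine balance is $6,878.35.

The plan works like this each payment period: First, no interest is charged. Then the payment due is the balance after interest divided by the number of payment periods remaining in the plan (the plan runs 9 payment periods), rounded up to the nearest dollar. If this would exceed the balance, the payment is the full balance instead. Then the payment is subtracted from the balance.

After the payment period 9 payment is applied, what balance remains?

# | Opening | Payment | End bal
1 | $6,878.35 | $765.00 | $6,113.35
2 | $6,113.35 | $765.00 | $5,348.35
3 | $5,348.35 | $765.00 | $4,583.35
4 | $4,583.35 | $764.00 | $3,819.35
5 | $3,819.35 | $764.00 | $3,055.35
6 | $3,055.35 | $764.00 | $2,291.35
7 | $2,291.35 | $764.00 | $1,527.35
8 | $1,527.35 | $764.00 | $763.35
9 | $763.35 | $763.35 | $0.00

$0.00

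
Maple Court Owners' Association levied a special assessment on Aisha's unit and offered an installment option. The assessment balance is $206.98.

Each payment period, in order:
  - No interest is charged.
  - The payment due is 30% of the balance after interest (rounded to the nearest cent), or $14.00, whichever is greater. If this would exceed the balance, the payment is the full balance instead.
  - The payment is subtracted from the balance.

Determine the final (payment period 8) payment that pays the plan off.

Payment period 1: $206.98 − $62.09 → $144.89
Payment period 2: $144.89 − $43.47 → $101.42
Payment period 3: $101.42 − $30.43 → $70.99
Payment period 4: $70.99 − $21.30 → $49.69
Payment period 5: $49.69 − $14.91 → $34.78
Payment period 6: $34.78 − $14.00 → $20.78
Payment period 7: $20.78 − $14.00 → $6.78
Payment period 8: $6.78 − $6.78 → $0.00

$6.78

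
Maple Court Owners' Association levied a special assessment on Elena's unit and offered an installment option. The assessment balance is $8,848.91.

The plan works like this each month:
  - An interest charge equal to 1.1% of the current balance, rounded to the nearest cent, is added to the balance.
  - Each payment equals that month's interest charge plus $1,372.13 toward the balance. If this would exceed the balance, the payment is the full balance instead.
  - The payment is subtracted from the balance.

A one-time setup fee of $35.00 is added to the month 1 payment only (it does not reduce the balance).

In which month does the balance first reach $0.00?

7

Month 1: opening $8,848.91; interest $97.34 → $8,946.25; payment $1,469.47 (+ $35.00 fee); balance $7,476.78
Month 2: opening $7,476.78; interest $82.24 → $7,559.02; payment $1,454.37; balance $6,104.65
Month 3: opening $6,104.65; interest $67.15 → $6,171.80; payment $1,439.28; balance $4,732.52
Month 4: opening $4,732.52; interest $52.06 → $4,784.58; payment $1,424.19; balance $3,360.39
Month 5: opening $3,360.39; interest $36.96 → $3,397.35; payment $1,409.09; balance $1,988.26
Month 6: opening $1,988.26; interest $21.87 → $2,010.13; payment $1,394.00; balance $616.13
Month 7: opening $616.13; interest $6.78 → $622.91; payment $622.91; balance $0.00
Balance reaches $0.00 in month 7.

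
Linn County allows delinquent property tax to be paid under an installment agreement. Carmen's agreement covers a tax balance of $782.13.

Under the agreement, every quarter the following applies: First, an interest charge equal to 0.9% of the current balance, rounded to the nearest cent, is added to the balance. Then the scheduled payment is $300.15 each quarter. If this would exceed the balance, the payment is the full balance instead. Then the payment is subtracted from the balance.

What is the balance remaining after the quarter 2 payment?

Quarter 1: $782.13 +$7.04 interest = $789.17; pay $300.15 → $489.02
Quarter 2: $489.02 +$4.40 interest = $493.42; pay $300.15 → $193.27

$193.27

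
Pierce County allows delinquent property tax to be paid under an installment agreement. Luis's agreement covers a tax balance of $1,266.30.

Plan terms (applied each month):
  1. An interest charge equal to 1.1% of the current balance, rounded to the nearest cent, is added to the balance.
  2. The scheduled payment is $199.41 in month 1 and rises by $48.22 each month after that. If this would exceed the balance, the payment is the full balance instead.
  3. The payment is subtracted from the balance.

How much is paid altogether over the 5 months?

Month 1: opening $1,266.30; interest $13.93 → $1,280.23; payment $199.41; balance $1,080.82
Month 2: opening $1,080.82; interest $11.89 → $1,092.71; payment $247.63; balance $845.08
Month 3: opening $845.08; interest $9.30 → $854.38; payment $295.85; balance $558.53
Month 4: opening $558.53; interest $6.14 → $564.67; payment $344.07; balance $220.60
Month 5: opening $220.60; interest $2.43 → $223.03; payment $223.03; balance $0.00
Total paid: $1,309.99

$1,309.99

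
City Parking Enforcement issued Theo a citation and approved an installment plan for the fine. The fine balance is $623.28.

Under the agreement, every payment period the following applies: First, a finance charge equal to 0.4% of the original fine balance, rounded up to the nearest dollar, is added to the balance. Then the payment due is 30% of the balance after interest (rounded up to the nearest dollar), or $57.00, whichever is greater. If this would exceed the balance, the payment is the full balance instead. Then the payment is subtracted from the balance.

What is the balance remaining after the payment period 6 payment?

# | Opening | Interest | Payment | End bal
1 | $623.28 | $3.00 | $188.00 | $438.28
2 | $438.28 | $3.00 | $133.00 | $308.28
3 | $308.28 | $3.00 | $94.00 | $217.28
4 | $217.28 | $3.00 | $67.00 | $153.28
5 | $153.28 | $3.00 | $57.00 | $99.28
6 | $99.28 | $3.00 | $57.00 | $45.28

$45.28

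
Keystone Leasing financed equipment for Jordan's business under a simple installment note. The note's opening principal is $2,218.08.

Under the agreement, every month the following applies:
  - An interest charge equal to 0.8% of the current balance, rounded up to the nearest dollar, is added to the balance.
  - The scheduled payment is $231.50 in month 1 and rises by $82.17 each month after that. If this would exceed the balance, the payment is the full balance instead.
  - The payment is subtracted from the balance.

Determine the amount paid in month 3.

$395.84

Month 1: $2,218.08 +$18.00 interest = $2,236.08; pay $231.50 → $2,004.58
Month 2: $2,004.58 +$17.00 interest = $2,021.58; pay $313.67 → $1,707.91
Month 3: $1,707.91 +$14.00 interest = $1,721.91; pay $395.84 → $1,326.07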